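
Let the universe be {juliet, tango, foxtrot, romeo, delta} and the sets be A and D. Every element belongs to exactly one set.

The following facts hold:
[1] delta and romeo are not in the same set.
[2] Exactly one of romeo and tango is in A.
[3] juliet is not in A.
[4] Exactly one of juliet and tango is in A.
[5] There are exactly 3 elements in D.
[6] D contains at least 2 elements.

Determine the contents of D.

D = {foxtrot, juliet, romeo}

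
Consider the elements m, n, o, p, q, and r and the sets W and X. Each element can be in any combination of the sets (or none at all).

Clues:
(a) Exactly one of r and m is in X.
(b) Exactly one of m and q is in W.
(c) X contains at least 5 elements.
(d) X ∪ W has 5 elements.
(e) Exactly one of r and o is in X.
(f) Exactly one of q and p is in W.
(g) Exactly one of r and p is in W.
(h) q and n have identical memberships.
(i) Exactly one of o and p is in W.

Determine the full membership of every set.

W = {m, p}; X = {m, n, o, p, q}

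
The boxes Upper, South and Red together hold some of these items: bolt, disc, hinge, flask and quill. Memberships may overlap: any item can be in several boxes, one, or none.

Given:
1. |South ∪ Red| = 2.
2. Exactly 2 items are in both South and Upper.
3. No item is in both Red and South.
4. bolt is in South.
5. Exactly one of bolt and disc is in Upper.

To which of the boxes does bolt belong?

From (4): bolt ∈ South.
(3) (disjoint): bolt ∉ Red.
Suppose bolt ∉ Upper: no assignment then satisfies all the clues, so bolt ∈ Upper.

bolt: South, Upper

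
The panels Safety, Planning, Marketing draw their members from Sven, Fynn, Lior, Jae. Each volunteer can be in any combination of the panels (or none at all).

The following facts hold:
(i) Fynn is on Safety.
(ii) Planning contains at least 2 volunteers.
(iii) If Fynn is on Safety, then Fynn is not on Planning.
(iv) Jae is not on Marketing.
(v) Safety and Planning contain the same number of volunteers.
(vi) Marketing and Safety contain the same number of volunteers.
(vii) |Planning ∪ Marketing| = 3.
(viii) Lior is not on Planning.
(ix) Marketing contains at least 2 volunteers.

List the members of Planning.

From (i): Fynn ∈ Safety.
From (iv): Jae ∉ Marketing.
From (viii): Lior ∉ Planning.
(iii): Fynn ∉ Planning.
(ii): only 2 candidates remain for Planning, so all are in.

Planning = {Jae, Sven}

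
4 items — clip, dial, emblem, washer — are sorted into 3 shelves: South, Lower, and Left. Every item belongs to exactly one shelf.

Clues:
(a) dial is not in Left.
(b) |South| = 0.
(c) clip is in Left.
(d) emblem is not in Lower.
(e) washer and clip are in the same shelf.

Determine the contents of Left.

Left = {clip, emblem, washer}

From (a): dial ∉ Left.
From (c): clip ∈ Left.
From (d): emblem ∉ Lower.
(b): South already has 0, so the rest are out.
(e): washer matches clip: washer ∉ Lower.
(e): washer matches clip: washer ∈ Left.
Only one shelf left: dial ∈ Lower.
Only one shelf left: emblem ∈ Left.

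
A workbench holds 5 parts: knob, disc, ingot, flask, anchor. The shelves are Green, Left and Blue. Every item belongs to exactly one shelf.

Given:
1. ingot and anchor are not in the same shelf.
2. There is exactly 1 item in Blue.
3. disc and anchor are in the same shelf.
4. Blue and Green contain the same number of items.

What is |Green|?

1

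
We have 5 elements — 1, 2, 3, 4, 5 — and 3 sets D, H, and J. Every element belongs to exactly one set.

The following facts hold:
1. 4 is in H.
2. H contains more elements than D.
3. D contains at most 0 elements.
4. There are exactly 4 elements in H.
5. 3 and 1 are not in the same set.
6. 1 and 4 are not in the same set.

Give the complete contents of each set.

D = {}; H = {2, 3, 4, 5}; J = {1}

From (1): 4 ∈ H.
(3): D already has 0, so the rest are out.
(6): 1 ∉ H.
Only one set left: 1 ∈ J.
(4): only 4 candidates remain for H, so all are in.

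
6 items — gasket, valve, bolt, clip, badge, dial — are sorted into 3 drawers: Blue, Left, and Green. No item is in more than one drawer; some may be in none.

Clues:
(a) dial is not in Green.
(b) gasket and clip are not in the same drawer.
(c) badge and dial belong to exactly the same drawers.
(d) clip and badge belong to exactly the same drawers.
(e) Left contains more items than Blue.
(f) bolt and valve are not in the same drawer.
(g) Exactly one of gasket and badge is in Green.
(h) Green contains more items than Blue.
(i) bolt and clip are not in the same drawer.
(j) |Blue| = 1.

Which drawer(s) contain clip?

clip: Left

From (a): dial ∉ Green.
(c): badge matches dial: badge ∉ Green.
(d): clip matches badge: clip ∉ Green.
(g) (exactly one): gasket ∈ Green.
Suppose clip ∈ Blue: no assignment then satisfies all the clues, so clip ∉ Blue.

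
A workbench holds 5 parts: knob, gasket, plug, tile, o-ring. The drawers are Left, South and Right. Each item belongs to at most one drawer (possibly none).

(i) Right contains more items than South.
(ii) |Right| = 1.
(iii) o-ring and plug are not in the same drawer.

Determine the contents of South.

South = {}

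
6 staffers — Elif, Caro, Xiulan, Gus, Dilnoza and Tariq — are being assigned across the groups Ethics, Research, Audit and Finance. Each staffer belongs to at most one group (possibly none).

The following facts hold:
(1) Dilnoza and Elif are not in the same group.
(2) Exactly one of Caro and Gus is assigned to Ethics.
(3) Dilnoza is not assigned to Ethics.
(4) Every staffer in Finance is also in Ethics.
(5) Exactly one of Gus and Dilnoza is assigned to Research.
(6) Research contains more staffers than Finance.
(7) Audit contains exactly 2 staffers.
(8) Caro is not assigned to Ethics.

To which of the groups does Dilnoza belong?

From (3): Dilnoza ∉ Ethics.
From (8): Caro ∉ Ethics.
(2) (exactly one): Gus ∈ Ethics.
(4) contrapositive: Caro ∉ Finance.
(4) contrapositive: Dilnoza ∉ Finance.
(5) (exactly one): Dilnoza ∈ Research.
(1): Elif ∉ Research.

Dilnoza: Research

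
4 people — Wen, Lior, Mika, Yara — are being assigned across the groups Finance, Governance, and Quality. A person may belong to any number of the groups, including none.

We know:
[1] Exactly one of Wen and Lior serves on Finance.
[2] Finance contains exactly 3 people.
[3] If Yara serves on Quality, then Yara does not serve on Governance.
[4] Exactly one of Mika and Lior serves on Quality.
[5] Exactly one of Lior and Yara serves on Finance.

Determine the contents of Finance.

Finance = {Mika, Wen, Yara}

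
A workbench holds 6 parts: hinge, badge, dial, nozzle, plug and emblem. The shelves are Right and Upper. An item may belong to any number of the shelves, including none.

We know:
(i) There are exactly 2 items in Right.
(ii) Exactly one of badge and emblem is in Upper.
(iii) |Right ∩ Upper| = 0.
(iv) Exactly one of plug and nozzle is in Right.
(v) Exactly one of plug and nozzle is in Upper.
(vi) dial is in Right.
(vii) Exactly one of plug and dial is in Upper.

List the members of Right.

From (vi): dial ∈ Right.
Suppose hinge ∈ Right: no assignment then satisfies all the clues, so hinge ∉ Right.

Right = {dial, nozzle}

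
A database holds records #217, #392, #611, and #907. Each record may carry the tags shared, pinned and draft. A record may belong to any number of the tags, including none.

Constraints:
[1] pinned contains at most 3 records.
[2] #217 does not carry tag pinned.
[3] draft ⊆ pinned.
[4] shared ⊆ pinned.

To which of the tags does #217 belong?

#217: none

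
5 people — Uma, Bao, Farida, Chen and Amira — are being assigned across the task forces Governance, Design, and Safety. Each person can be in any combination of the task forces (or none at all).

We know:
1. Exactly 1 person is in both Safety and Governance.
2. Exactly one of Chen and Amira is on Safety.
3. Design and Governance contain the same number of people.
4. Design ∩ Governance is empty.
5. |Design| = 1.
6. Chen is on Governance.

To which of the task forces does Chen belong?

From (6): Chen ∈ Governance.
(4) (disjoint): Chen ∉ Design.
Suppose Chen ∉ Safety: no assignment then satisfies all the clues, so Chen ∈ Safety.

Chen: Governance, Safety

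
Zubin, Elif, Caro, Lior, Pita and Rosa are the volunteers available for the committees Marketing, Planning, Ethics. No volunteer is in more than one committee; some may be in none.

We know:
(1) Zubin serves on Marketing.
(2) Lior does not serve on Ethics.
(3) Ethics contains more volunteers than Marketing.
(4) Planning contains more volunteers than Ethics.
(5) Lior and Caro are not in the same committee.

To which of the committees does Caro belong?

Caro: Ethics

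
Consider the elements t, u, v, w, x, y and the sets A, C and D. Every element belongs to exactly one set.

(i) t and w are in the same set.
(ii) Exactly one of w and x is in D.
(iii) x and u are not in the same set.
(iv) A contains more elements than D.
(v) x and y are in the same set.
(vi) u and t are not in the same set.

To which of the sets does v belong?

v: A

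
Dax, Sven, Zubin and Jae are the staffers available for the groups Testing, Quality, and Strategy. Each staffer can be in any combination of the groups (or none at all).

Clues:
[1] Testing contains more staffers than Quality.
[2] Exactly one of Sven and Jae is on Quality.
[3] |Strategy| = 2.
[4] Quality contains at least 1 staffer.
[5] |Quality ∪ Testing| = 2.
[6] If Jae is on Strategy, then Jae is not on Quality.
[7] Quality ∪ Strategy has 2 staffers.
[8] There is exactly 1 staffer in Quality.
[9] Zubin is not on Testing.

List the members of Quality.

From (9): Zubin ∉ Testing.
Suppose Dax ∈ Quality: no assignment then satisfies all the clues, so Dax ∉ Quality.

Quality = {Sven}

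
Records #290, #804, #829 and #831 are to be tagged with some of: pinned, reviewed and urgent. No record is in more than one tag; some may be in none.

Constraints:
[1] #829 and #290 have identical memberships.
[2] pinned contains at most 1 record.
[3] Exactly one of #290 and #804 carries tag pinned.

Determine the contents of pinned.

pinned = {#804}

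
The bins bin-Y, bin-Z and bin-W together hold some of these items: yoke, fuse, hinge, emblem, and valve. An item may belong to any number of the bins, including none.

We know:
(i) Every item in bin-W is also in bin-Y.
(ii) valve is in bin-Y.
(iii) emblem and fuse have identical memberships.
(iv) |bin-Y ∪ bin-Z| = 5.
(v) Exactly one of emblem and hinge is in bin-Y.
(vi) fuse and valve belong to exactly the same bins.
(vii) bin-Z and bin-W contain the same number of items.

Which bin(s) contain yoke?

yoke: bin-W, bin-Y

From (ii): valve ∈ bin-Y.
(vi): fuse matches valve: fuse ∈ bin-Y.
(iii): emblem matches fuse: emblem ∈ bin-Y.
(v) (exactly one): hinge ∉ bin-Y.
(i) contrapositive: hinge ∉ bin-W.
Suppose yoke ∉ bin-Y: no assignment then satisfies all the clues, so yoke ∈ bin-Y.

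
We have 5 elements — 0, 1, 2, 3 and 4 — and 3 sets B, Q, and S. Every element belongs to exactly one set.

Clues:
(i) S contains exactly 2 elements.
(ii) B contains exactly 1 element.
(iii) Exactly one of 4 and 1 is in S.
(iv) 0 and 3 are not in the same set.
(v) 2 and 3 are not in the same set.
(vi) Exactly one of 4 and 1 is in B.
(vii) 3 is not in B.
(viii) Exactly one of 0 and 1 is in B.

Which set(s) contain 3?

3: S

From (vii): 3 ∉ B.
Suppose 3 ∈ Q: no assignment then satisfies all the clues, so 3 ∉ Q.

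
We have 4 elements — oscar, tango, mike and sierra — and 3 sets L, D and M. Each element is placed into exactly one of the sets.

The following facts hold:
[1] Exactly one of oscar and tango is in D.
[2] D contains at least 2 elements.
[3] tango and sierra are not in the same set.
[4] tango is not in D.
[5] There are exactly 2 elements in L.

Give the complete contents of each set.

L = {mike, tango}; D = {oscar, sierra}; M = {}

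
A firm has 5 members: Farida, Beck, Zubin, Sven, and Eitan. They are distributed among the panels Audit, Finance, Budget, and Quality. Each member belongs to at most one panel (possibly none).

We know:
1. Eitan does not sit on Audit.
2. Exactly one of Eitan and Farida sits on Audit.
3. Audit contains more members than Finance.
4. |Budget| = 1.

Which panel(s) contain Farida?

From (1): Eitan ∉ Audit.
(2) (exactly one): Farida ∈ Audit.

Farida: Audit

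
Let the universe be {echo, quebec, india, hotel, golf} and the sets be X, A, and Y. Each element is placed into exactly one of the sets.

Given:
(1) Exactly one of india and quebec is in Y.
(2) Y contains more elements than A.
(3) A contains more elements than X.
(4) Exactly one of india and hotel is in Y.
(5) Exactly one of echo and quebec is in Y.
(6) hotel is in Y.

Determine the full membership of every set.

X = {}; A = {echo, india}; Y = {golf, hotel, quebec}

From (6): hotel ∈ Y.
(4) (exactly one): india ∉ Y.
(1) (exactly one): quebec ∈ Y.
(5) (exactly one): echo ∉ Y.
Suppose echo ∈ X: no assignment then satisfies all the clues, so echo ∉ X.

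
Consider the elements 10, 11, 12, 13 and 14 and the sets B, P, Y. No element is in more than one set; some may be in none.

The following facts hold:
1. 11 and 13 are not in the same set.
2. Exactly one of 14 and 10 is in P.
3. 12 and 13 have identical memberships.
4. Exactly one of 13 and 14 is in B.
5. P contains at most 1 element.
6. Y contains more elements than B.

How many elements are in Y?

2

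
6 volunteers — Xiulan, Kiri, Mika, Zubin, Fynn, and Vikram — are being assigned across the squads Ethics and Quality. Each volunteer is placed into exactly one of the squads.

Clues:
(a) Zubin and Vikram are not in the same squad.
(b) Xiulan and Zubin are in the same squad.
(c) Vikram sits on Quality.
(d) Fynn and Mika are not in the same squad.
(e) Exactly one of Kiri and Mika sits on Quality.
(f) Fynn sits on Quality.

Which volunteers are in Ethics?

From (c): Vikram ∈ Quality.
From (f): Fynn ∈ Quality.
(a): Zubin ∉ Quality.
(b): Xiulan matches Zubin: Xiulan ∉ Quality.
(d): Mika ∉ Quality.
(e) (exactly one): Kiri ∈ Quality.
Only one squad left: Xiulan ∈ Ethics.
Only one squad left: Mika ∈ Ethics.
Only one squad left: Zubin ∈ Ethics.

Ethics = {Mika, Xiulan, Zubin}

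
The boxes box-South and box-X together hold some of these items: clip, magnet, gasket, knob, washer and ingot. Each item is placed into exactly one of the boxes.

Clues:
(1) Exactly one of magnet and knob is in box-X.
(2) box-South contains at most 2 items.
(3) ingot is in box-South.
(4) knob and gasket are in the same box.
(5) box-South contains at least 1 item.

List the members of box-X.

box-X = {clip, gasket, knob, washer}

From (3): ingot ∈ box-South.
Suppose clip ∉ box-X: no assignment then satisfies all the clues, so clip ∈ box-X.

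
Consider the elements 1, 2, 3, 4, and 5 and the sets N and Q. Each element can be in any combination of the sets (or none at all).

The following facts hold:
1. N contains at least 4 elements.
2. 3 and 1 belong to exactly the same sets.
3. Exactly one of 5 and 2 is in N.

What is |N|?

4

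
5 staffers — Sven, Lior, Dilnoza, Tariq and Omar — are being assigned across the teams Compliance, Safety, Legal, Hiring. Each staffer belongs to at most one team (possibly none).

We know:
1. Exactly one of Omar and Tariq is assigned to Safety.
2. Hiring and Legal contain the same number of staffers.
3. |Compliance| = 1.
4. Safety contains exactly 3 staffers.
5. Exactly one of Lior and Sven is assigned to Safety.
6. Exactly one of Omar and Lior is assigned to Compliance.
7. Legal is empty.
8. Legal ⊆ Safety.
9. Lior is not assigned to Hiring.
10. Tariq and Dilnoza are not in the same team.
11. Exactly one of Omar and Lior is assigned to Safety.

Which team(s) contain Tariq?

Tariq: none

From (9): Lior ∉ Hiring.
(7): Legal already has 0, so the rest are out.
Suppose Tariq ∈ Compliance: no assignment then satisfies all the clues, so Tariq ∉ Compliance.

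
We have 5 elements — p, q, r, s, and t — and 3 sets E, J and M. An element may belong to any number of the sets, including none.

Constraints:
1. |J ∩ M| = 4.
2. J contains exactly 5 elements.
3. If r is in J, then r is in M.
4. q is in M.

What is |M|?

4

From (4): q ∈ M.
(2): only 5 candidates remain for J, so all are in.
(3): r ∈ M.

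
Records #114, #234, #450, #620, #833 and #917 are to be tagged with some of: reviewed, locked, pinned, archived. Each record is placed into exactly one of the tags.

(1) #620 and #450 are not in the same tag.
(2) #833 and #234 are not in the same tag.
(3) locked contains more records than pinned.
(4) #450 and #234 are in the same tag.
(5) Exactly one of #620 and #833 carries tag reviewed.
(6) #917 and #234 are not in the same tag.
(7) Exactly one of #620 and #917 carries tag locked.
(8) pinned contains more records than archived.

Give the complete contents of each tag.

reviewed = {#620}; locked = {#114, #833, #917}; pinned = {#234, #450}; archived = {}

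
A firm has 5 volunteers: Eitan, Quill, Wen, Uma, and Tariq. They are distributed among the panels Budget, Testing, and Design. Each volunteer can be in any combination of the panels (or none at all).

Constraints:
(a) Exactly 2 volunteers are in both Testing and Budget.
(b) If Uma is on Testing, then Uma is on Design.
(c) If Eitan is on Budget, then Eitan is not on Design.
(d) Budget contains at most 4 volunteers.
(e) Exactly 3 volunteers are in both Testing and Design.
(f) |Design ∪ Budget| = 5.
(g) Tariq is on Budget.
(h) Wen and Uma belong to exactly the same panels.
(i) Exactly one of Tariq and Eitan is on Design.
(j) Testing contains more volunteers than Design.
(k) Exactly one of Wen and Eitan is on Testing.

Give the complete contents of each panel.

From (g): Tariq ∈ Budget.
Suppose Eitan ∉ Budget: no assignment then satisfies all the clues, so Eitan ∈ Budget.

Budget = {Eitan, Quill, Tariq}; Testing = {Quill, Tariq, Uma, Wen}; Design = {Tariq, Uma, Wen}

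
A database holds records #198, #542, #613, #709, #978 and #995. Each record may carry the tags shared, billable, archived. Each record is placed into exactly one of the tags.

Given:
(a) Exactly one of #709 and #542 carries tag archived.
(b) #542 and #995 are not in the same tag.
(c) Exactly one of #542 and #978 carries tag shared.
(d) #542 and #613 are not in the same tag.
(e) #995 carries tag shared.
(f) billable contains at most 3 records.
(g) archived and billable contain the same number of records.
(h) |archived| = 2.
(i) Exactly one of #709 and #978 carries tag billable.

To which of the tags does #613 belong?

From (e): #995 ∈ shared.
(b): #542 ∉ shared.
(c) (exactly one): #978 ∈ shared.
(i) (exactly one): #709 ∈ billable.
(a) (exactly one): #542 ∈ archived.
(d): #613 ∉ archived.
(h): only 2 candidates remain for archived, so all are in.
Suppose #613 ∈ shared: no assignment then satisfies all the clues, so #613 ∉ shared.

#613: billable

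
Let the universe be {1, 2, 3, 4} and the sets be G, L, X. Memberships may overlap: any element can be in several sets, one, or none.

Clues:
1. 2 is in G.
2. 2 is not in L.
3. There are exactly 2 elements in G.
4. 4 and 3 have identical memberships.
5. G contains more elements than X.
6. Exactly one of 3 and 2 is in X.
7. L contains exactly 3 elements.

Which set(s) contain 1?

1: G, L

From (1): 2 ∈ G.
From (2): 2 ∉ L.
(7): only 3 candidates remain for L, so all are in.
Suppose 1 ∉ G: no assignment then satisfies all the clues, so 1 ∈ G.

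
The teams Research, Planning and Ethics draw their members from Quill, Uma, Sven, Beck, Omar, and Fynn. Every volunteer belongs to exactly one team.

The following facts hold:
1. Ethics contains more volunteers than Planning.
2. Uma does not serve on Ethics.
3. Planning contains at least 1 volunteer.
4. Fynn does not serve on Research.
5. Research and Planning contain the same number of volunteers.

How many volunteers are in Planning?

1

From (2): Uma ∉ Ethics.
From (4): Fynn ∉ Research.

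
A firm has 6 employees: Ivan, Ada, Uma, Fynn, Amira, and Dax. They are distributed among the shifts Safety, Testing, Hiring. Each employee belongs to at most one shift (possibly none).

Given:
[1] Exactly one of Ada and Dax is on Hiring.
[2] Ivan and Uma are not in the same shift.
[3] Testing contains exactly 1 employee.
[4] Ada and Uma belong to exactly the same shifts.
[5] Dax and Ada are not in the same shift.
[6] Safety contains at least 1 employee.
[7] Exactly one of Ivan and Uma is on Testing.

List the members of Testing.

Testing = {Ivan}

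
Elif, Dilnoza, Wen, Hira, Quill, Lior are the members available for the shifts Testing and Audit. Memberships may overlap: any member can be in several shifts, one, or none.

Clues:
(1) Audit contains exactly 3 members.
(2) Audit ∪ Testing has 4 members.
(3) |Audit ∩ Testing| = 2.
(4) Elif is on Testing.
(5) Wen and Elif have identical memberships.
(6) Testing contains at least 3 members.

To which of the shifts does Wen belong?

Wen: Audit, Testing

From (4): Elif ∈ Testing.
(5): Wen matches Elif: Wen ∈ Testing.
Suppose Wen ∉ Audit: no assignment then satisfies all the clues, so Wen ∈ Audit.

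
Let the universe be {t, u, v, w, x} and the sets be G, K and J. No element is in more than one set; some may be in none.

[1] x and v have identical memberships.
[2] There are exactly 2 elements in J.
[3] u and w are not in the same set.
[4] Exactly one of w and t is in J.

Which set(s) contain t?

t: J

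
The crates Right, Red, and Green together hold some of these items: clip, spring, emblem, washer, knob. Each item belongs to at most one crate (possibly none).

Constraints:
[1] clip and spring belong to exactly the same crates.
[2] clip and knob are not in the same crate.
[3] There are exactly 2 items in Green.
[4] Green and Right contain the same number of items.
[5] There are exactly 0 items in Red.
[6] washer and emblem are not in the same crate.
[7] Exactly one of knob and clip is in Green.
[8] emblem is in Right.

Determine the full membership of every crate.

Right = {emblem, knob}; Red = {}; Green = {clip, spring}

From (8): emblem ∈ Right.
(5): Red already has 0, so the rest are out.
(6): washer ∉ Right.
Suppose clip ∈ Right: no assignment then satisfies all the clues, so clip ∉ Right.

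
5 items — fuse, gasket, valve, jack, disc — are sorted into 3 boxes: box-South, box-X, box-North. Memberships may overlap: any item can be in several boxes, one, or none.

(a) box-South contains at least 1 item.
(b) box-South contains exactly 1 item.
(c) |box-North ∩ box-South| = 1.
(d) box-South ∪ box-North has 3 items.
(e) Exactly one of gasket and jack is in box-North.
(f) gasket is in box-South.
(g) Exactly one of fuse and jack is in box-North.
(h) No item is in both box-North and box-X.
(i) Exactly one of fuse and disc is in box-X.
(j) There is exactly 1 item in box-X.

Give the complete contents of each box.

box-South = {gasket}; box-X = {disc}; box-North = {fuse, gasket, valve}

From (f): gasket ∈ box-South.
(b): box-South already has 1, so the rest are out.
Suppose fuse ∈ box-X: no assignment then satisfies all the clues, so fuse ∉ box-X.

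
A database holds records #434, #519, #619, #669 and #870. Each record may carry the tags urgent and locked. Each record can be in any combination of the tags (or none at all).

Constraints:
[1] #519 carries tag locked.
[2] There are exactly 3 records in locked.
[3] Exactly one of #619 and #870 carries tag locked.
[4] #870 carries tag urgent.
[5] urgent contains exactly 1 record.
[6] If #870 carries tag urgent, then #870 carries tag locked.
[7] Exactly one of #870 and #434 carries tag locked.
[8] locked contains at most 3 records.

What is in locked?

From (1): #519 ∈ locked.
From (4): #870 ∈ urgent.
(5): urgent already has 1, so the rest are out.
(6): #870 ∈ locked.
(7) (exactly one): #434 ∉ locked.
(3) (exactly one): #619 ∉ locked.
(2): only 3 candidates remain for locked, so all are in.

locked = {#519, #669, #870}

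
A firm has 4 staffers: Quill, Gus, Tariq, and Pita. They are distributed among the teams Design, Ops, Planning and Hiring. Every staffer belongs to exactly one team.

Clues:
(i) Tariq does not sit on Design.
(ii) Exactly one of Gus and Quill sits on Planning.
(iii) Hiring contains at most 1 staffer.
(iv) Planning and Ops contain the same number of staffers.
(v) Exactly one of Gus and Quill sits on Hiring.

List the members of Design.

Design = {Pita}

From (i): Tariq ∉ Design.
Suppose Quill ∈ Design: no assignment then satisfies all the clues, so Quill ∉ Design.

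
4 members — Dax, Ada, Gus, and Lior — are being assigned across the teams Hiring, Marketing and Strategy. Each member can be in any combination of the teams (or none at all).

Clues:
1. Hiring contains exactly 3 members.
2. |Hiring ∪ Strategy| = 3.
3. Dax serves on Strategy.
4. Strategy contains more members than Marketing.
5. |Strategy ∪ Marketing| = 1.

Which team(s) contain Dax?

Dax: Hiring, Strategy

From (3): Dax ∈ Strategy.
Suppose Dax ∉ Hiring: no assignment then satisfies all the clues, so Dax ∈ Hiring.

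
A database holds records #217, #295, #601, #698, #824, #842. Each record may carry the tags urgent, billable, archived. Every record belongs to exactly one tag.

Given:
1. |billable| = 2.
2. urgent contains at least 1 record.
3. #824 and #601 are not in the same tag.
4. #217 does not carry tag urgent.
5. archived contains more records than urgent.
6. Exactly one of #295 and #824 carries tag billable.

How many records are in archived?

3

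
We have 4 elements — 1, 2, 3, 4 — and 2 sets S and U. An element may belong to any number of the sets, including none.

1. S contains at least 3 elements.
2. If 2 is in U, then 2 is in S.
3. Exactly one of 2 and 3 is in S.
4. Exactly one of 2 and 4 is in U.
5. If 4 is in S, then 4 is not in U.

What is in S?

S = {1, 2, 4}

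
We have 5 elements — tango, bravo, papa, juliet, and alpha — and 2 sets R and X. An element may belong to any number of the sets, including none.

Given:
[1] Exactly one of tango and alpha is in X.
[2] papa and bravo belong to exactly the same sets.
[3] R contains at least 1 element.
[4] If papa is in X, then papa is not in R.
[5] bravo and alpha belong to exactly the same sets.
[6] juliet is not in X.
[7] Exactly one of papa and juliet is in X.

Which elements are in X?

From (6): juliet ∉ X.
(7) (exactly one): papa ∈ X.
(2): bravo matches papa: bravo ∈ X.
(4): papa ∉ R.
(5): alpha matches bravo: alpha ∈ X.
(1) (exactly one): tango ∉ X.
(2): bravo matches papa: bravo ∉ R.
(5): alpha matches bravo: alpha ∉ R.

X = {alpha, bravo, papa}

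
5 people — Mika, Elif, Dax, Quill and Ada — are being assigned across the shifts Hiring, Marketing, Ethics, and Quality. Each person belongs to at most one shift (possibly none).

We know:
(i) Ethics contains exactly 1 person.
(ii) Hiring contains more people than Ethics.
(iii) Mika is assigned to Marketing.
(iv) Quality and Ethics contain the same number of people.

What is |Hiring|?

2

From (iii): Mika ∈ Marketing.
Suppose Elif ∈ Marketing: no assignment then satisfies all the clues, so Elif ∉ Marketing.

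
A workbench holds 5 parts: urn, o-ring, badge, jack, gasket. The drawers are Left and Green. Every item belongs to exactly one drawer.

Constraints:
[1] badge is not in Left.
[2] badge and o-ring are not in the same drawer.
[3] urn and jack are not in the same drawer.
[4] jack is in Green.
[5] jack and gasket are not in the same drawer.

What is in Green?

From (1): badge ∉ Left.
From (4): jack ∈ Green.
(3): urn ∉ Green.
(5): gasket ∉ Green.
Only one drawer left: urn ∈ Left.
Only one drawer left: badge ∈ Green.
Only one drawer left: gasket ∈ Left.
(2): o-ring ∉ Green.
Only one drawer left: o-ring ∈ Left.

Green = {badge, jack}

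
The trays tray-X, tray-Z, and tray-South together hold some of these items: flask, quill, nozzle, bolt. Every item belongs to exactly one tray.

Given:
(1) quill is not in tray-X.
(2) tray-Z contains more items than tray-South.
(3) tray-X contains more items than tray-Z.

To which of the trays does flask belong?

From (1): quill ∉ tray-X.
Suppose flask ∉ tray-X: no assignment then satisfies all the clues, so flask ∈ tray-X.

flask: tray-X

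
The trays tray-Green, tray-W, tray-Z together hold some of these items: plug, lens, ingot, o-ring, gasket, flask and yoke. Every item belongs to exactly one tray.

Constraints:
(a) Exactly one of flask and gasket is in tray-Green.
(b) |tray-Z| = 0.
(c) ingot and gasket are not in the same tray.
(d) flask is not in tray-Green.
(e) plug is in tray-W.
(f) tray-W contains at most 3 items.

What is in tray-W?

tray-W = {flask, ingot, plug}

From (d): flask ∉ tray-Green.
From (e): plug ∈ tray-W.
(a) (exactly one): gasket ∈ tray-Green.
(b): tray-Z already has 0, so the rest are out.
(c): ingot ∉ tray-Green.
Only one tray left: ingot ∈ tray-W.
Only one tray left: flask ∈ tray-W.
(f): tray-W already has 3, so the rest are out.
Only one tray left: lens ∈ tray-Green.
Only one tray left: o-ring ∈ tray-Green.
Only one tray left: yoke ∈ tray-Green.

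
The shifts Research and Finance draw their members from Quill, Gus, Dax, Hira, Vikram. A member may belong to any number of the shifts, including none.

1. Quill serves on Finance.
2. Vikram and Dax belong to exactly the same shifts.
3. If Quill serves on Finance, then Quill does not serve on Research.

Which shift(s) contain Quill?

Quill: Finance

From (1): Quill ∈ Finance.
(3): Quill ∉ Research.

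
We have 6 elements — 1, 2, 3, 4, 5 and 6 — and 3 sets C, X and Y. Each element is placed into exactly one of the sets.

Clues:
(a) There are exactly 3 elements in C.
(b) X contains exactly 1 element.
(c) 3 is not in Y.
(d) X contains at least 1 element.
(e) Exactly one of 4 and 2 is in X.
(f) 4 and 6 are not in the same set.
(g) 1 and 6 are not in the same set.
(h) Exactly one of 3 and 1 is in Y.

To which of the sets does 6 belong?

6: C

From (c): 3 ∉ Y.
(h) (exactly one): 1 ∈ Y.
(g): 6 ∉ Y.
Suppose 6 ∉ C: no assignment then satisfies all the clues, so 6 ∈ C.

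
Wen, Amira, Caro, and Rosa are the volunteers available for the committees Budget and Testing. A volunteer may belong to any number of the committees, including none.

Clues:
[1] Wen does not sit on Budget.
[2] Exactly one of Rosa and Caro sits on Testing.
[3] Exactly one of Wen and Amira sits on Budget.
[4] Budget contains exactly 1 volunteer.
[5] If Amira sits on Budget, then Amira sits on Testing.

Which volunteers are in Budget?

From (1): Wen ∉ Budget.
(3) (exactly one): Amira ∈ Budget.
(4): Budget already has 1, so the rest are out.
(5): Amira ∈ Testing.

Budget = {Amira}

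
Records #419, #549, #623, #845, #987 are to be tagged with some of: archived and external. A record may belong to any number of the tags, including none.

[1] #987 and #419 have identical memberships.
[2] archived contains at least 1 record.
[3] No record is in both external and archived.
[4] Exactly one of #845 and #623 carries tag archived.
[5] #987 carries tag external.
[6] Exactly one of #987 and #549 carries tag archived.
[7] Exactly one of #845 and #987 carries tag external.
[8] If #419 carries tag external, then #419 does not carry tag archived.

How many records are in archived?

From (5): #987 ∈ external.
(1): #419 matches #987: #419 ∈ external.
(3) (disjoint): #419 ∉ archived.
(3) (disjoint): #987 ∉ archived.
(6) (exactly one): #549 ∈ archived.
(7) (exactly one): #845 ∉ external.
(3) (disjoint): #549 ∉ external.

2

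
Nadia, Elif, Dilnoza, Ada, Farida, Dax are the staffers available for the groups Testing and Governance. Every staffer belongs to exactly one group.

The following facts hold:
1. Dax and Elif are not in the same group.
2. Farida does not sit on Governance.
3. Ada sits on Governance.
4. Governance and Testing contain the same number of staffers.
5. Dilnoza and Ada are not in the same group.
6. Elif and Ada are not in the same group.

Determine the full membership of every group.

Testing = {Dilnoza, Elif, Farida}; Governance = {Ada, Dax, Nadia}

From (2): Farida ∉ Governance.
From (3): Ada ∈ Governance.
(5): Dilnoza ∉ Governance.
(6): Elif ∉ Governance.
Only one group left: Elif ∈ Testing.
Only one group left: Dilnoza ∈ Testing.
Only one group left: Farida ∈ Testing.
(1): Dax ∉ Testing.
Only one group left: Dax ∈ Governance.
Suppose Nadia ∈ Testing: no assignment then satisfies all the clues, so Nadia ∉ Testing.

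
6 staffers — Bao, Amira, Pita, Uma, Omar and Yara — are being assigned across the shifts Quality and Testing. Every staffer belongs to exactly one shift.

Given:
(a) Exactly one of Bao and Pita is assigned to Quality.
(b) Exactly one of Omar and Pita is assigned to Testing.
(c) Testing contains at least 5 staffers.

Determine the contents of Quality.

Quality = {Pita}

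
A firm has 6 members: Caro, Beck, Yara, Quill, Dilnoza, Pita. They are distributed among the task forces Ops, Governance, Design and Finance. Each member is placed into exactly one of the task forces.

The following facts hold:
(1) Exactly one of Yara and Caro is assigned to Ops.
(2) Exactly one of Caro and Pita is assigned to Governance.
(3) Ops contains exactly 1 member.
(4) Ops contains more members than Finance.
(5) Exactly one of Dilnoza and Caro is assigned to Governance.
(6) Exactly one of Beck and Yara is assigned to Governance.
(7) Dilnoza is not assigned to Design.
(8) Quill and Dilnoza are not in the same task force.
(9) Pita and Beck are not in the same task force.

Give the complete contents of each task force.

Ops = {Caro}; Governance = {Dilnoza, Pita, Yara}; Design = {Beck, Quill}; Finance = {}

From (7): Dilnoza ∉ Design.
Suppose Caro ∉ Ops: no assignment then satisfies all the clues, so Caro ∈ Ops.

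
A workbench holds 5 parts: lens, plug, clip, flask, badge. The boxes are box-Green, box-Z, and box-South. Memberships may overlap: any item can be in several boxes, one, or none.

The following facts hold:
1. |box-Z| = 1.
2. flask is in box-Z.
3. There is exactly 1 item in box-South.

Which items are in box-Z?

From (2): flask ∈ box-Z.
(1): box-Z already has 1, so the rest are out.

box-Z = {flask}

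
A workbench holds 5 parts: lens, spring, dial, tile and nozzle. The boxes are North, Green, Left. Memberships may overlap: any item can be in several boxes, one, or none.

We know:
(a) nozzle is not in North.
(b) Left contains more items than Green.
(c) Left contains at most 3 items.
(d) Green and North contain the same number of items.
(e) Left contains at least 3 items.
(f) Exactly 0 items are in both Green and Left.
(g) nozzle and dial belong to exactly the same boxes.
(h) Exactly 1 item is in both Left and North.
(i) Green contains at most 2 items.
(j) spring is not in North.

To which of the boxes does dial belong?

dial: Left

From (a): nozzle ∉ North.
From (j): spring ∉ North.
(g): dial matches nozzle: dial ∉ North.
Suppose dial ∈ Green: no assignment then satisfies all the clues, so dial ∉ Green.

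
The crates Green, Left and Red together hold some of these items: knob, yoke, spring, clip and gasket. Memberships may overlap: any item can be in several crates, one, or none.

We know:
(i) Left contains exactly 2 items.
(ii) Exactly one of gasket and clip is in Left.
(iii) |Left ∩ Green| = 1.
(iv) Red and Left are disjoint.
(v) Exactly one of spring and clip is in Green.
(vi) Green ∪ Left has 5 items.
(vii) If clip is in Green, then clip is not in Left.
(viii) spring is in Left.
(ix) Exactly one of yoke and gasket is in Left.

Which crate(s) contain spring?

From (viii): spring ∈ Left.
(iv) (disjoint): spring ∉ Red.
Suppose spring ∈ Green: no assignment then satisfies all the clues, so spring ∉ Green.

spring: Left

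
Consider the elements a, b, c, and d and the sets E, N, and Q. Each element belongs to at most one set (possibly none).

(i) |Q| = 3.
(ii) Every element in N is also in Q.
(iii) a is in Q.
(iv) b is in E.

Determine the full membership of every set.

E = {b}; N = {}; Q = {a, c, d}

From (iii): a ∈ Q.
From (iv): b ∈ E.
(i): only 3 candidates remain for Q, so all are in.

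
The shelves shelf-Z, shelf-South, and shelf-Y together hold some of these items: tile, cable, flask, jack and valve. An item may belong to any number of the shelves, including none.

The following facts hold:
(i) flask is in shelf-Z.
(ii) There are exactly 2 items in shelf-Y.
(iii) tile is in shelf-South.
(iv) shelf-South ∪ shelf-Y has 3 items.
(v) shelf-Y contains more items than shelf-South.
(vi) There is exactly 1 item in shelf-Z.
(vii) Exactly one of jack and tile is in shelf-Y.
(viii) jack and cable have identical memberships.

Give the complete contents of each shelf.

shelf-Z = {flask}; shelf-South = {tile}; shelf-Y = {cable, jack}

From (i): flask ∈ shelf-Z.
From (iii): tile ∈ shelf-South.
(vi): shelf-Z already has 1, so the rest are out.
Suppose tile ∈ shelf-Y: no assignment then satisfies all the clues, so tile ∉ shelf-Y.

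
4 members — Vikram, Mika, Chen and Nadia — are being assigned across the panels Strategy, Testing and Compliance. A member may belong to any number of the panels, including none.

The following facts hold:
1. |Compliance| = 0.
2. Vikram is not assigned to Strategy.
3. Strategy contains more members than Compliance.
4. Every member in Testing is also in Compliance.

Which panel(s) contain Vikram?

Vikram: none

From (2): Vikram ∉ Strategy.
(1): Compliance already has 0, so the rest are out.
(4) contrapositive: Vikram ∉ Testing.
(4) contrapositive: Mika ∉ Testing.
(4) contrapositive: Chen ∉ Testing.
(4) contrapositive: Nadia ∉ Testing.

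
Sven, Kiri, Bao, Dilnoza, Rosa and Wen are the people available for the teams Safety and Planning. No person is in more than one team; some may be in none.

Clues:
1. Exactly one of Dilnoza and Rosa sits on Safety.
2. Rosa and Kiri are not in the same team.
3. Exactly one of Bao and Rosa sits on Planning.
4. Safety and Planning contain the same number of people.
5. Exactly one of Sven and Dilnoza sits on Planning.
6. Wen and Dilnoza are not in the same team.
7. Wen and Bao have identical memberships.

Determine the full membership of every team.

Safety = {Dilnoza, Kiri}; Planning = {Rosa, Sven}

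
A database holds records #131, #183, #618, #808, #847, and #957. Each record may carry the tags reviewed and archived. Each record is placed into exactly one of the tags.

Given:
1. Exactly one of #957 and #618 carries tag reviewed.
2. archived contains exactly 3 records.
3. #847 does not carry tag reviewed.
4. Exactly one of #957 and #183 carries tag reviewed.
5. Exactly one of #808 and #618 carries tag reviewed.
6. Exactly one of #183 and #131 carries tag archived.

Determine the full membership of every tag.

reviewed = {#131, #808, #957}; archived = {#183, #618, #847}

From (3): #847 ∉ reviewed.
Only one tag left: #847 ∈ archived.
Suppose #131 ∉ reviewed: no assignment then satisfies all the clues, so #131 ∈ reviewed.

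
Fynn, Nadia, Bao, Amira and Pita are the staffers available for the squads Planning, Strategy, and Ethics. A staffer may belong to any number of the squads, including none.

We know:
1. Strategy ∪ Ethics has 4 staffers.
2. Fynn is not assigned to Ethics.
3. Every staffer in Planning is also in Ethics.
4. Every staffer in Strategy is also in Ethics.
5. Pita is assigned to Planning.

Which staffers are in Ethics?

Ethics = {Amira, Bao, Nadia, Pita}

From (2): Fynn ∉ Ethics.
From (5): Pita ∈ Planning.
(3) contrapositive: Fynn ∉ Planning.
(3) with Pita ∈ Planning: Pita ∈ Ethics.
(4) contrapositive: Fynn ∉ Strategy.
Suppose Nadia ∉ Ethics: no assignment then satisfies all the clues, so Nadia ∈ Ethics.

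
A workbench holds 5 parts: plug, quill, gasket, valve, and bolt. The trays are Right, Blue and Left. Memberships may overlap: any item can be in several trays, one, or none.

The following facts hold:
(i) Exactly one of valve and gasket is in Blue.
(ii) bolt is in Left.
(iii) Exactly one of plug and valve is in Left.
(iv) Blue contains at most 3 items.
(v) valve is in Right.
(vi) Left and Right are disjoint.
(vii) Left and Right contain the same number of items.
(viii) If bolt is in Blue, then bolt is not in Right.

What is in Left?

Left = {bolt, plug}

From (ii): bolt ∈ Left.
From (v): valve ∈ Right.
(vi) (disjoint): valve ∉ Left.
(vi) (disjoint): bolt ∉ Right.
(iii) (exactly one): plug ∈ Left.
(vi) (disjoint): plug ∉ Right.
Suppose quill ∈ Left: no assignment then satisfies all the clues, so quill ∉ Left.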